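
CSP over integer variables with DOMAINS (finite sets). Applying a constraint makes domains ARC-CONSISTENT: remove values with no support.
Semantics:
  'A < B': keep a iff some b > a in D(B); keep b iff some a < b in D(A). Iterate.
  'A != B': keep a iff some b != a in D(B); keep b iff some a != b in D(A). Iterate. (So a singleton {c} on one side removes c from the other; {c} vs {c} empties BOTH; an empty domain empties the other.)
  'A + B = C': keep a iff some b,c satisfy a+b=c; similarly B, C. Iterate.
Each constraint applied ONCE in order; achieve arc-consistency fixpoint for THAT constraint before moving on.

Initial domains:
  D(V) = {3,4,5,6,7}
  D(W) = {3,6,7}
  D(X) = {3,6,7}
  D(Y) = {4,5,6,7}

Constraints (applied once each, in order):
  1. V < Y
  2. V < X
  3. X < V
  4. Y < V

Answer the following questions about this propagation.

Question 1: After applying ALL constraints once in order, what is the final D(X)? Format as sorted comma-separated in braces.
Constraint 1 (V < Y) on D(V)={3,4,5,6,7} D(Y)={4,5,6,7}: V {3,4,5,6,7}->{3,4,5,6}
Constraint 2 (V < X) on D(V)={3,4,5,6} D(X)={3,6,7}: X {3,6,7}->{6,7}
Constraint 3 (X < V) on D(X)={6,7} D(V)={3,4,5,6}: X {6,7}->{}; V {3,4,5,6}->{}
Constraint 4 (Y < V) on D(Y)={4,5,6,7} D(V)={}: Y {4,5,6,7}->{}
So after all 4 constraints: D(X) = {}

Answer: {}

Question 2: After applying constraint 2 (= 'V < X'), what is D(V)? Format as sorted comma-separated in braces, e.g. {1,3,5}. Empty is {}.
Answer: {3,4,5,6}

Derivation:
Constraint 1 (V < Y) on D(V)={3,4,5,6,7} D(Y)={4,5,6,7}: V {3,4,5,6,7}->{3,4,5,6}
Constraint 2 (V < X) on D(V)={3,4,5,6} D(X)={3,6,7}: X {3,6,7}->{6,7}
So after constraint 2: D(V) = {3,4,5,6}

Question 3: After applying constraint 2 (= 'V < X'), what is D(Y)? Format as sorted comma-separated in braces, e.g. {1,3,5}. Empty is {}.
Answer: {4,5,6,7}

Derivation:
Constraint 1 (V < Y) on D(V)={3,4,5,6,7} D(Y)={4,5,6,7}: V {3,4,5,6,7}->{3,4,5,6}
Constraint 2 (V < X) on D(V)={3,4,5,6} D(X)={3,6,7}: X {3,6,7}->{6,7}
So after constraint 2: D(Y) = {4,5,6,7}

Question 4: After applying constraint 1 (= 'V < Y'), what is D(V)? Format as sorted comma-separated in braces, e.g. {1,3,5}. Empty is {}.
Answer: {3,4,5,6}

Derivation:
Constraint 1 (V < Y) on D(V)={3,4,5,6,7} D(Y)={4,5,6,7}: V {3,4,5,6,7}->{3,4,5,6}
So after constraint 1: D(V) = {3,4,5,6}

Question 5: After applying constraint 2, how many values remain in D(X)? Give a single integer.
Answer: 2

Derivation:
Constraint 1 (V < Y) on D(V)={3,4,5,6,7} D(Y)={4,5,6,7}: V {3,4,5,6,7}->{3,4,5,6}
Constraint 2 (V < X) on D(V)={3,4,5,6} D(X)={3,6,7}: X {3,6,7}->{6,7}
So after constraint 2: D(X)={6,7}, size = 2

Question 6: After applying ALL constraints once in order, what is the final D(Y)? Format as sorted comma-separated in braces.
Answer: {}

Derivation:
Constraint 1 (V < Y) on D(V)={3,4,5,6,7} D(Y)={4,5,6,7}: V {3,4,5,6,7}->{3,4,5,6}
Constraint 2 (V < X) on D(V)={3,4,5,6} D(X)={3,6,7}: X {3,6,7}->{6,7}
Constraint 3 (X < V) on D(X)={6,7} D(V)={3,4,5,6}: X {6,7}->{}; V {3,4,5,6}->{}
Constraint 4 (Y < V) on D(Y)={4,5,6,7} D(V)={}: Y {4,5,6,7}->{}
So after all 4 constraints: D(Y) = {}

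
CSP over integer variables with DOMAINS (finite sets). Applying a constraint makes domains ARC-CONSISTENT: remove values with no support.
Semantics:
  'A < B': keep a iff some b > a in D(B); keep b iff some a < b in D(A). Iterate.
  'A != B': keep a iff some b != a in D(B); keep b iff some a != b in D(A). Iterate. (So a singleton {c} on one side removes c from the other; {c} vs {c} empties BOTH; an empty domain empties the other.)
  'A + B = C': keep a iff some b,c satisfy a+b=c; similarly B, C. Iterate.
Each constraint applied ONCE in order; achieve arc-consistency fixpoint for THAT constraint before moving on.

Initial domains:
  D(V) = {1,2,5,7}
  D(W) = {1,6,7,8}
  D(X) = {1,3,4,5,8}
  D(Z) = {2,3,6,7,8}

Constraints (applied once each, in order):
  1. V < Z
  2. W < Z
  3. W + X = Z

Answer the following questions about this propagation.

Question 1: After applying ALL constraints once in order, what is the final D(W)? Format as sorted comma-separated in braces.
Constraint 1 (V < Z) on D(V)={1,2,5,7} D(Z)={2,3,6,7,8}: no change
Constraint 2 (W < Z) on D(W)={1,6,7,8} D(Z)={2,3,6,7,8}: W {1,6,7,8}->{1,6,7}
Constraint 3 (W + X = Z) on D(W)={1,6,7} D(X)={1,3,4,5,8} D(Z)={2,3,6,7,8}: X {1,3,4,5,8}->{1,5}; Z {2,3,6,7,8}->{2,6,7,8}
So after all 3 constraints: D(W) = {1,6,7}

Answer: {1,6,7}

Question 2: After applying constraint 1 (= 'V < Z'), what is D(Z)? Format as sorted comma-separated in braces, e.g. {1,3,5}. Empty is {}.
Constraint 1 (V < Z) on D(V)={1,2,5,7} D(Z)={2,3,6,7,8}: no change
So after constraint 1: D(Z) = {2,3,6,7,8}

Answer: {2,3,6,7,8}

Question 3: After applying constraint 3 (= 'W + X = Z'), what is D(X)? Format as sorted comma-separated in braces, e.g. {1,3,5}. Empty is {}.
Answer: {1,5}

Derivation:
Constraint 1 (V < Z) on D(V)={1,2,5,7} D(Z)={2,3,6,7,8}: no change
Constraint 2 (W < Z) on D(W)={1,6,7,8} D(Z)={2,3,6,7,8}: W {1,6,7,8}->{1,6,7}
Constraint 3 (W + X = Z) on D(W)={1,6,7} D(X)={1,3,4,5,8} D(Z)={2,3,6,7,8}: X {1,3,4,5,8}->{1,5}; Z {2,3,6,7,8}->{2,6,7,8}
So after constraint 3: D(X) = {1,5}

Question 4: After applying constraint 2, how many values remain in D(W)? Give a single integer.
Answer: 3

Derivation:
Constraint 1 (V < Z) on D(V)={1,2,5,7} D(Z)={2,3,6,7,8}: no change
Constraint 2 (W < Z) on D(W)={1,6,7,8} D(Z)={2,3,6,7,8}: W {1,6,7,8}->{1,6,7}
So after constraint 2: D(W)={1,6,7}, size = 3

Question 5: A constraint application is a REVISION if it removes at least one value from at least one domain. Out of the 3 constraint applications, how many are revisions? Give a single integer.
Constraint 1 (V < Z) on D(V)={1,2,5,7} D(Z)={2,3,6,7,8}: no change => not a revision
Constraint 2 (W < Z) on D(W)={1,6,7,8} D(Z)={2,3,6,7,8}: W {1,6,7,8}->{1,6,7} => REVISION
Constraint 3 (W + X = Z) on D(W)={1,6,7} D(X)={1,3,4,5,8} D(Z)={2,3,6,7,8}: X {1,3,4,5,8}->{1,5}; Z {2,3,6,7,8}->{2,6,7,8} => REVISION
Total revisions = 2

Answer: 2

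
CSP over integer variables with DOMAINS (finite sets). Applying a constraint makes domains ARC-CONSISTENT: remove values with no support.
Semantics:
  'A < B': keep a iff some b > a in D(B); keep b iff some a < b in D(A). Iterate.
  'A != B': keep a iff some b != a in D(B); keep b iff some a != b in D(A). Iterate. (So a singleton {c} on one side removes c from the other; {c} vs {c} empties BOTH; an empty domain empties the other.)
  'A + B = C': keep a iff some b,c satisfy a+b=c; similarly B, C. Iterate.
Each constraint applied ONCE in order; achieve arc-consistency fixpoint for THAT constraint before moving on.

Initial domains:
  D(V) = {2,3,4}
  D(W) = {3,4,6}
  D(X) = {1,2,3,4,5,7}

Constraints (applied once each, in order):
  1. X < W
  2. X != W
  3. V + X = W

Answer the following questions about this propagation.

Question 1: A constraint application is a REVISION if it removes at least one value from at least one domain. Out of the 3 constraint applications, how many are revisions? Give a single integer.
Constraint 1 (X < W) on D(X)={1,2,3,4,5,7} D(W)={3,4,6}: X {1,2,3,4,5,7}->{1,2,3,4,5} => REVISION
Constraint 2 (X != W) on D(X)={1,2,3,4,5} D(W)={3,4,6}: no change => not a revision
Constraint 3 (V + X = W) on D(V)={2,3,4} D(X)={1,2,3,4,5} D(W)={3,4,6}: X {1,2,3,4,5}->{1,2,3,4} => REVISION
Total revisions = 2

Answer: 2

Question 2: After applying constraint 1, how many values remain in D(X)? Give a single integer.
Constraint 1 (X < W) on D(X)={1,2,3,4,5,7} D(W)={3,4,6}: X {1,2,3,4,5,7}->{1,2,3,4,5}
So after constraint 1: D(X)={1,2,3,4,5}, size = 5

Answer: 5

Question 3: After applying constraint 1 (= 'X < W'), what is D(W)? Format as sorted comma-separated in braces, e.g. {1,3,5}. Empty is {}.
Constraint 1 (X < W) on D(X)={1,2,3,4,5,7} D(W)={3,4,6}: X {1,2,3,4,5,7}->{1,2,3,4,5}
So after constraint 1: D(W) = {3,4,6}

Answer: {3,4,6}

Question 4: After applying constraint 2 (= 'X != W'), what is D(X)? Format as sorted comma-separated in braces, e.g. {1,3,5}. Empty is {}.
Answer: {1,2,3,4,5}

Derivation:
Constraint 1 (X < W) on D(X)={1,2,3,4,5,7} D(W)={3,4,6}: X {1,2,3,4,5,7}->{1,2,3,4,5}
Constraint 2 (X != W) on D(X)={1,2,3,4,5} D(W)={3,4,6}: no change
So after constraint 2: D(X) = {1,2,3,4,5}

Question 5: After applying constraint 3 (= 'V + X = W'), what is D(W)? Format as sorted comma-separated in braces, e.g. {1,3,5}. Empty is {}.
Answer: {3,4,6}

Derivation:
Constraint 1 (X < W) on D(X)={1,2,3,4,5,7} D(W)={3,4,6}: X {1,2,3,4,5,7}->{1,2,3,4,5}
Constraint 2 (X != W) on D(X)={1,2,3,4,5} D(W)={3,4,6}: no change
Constraint 3 (V + X = W) on D(V)={2,3,4} D(X)={1,2,3,4,5} D(W)={3,4,6}: X {1,2,3,4,5}->{1,2,3,4}
So after constraint 3: D(W) = {3,4,6}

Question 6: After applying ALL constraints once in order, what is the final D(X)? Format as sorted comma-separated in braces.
Answer: {1,2,3,4}

Derivation:
Constraint 1 (X < W) on D(X)={1,2,3,4,5,7} D(W)={3,4,6}: X {1,2,3,4,5,7}->{1,2,3,4,5}
Constraint 2 (X != W) on D(X)={1,2,3,4,5} D(W)={3,4,6}: no change
Constraint 3 (V + X = W) on D(V)={2,3,4} D(X)={1,2,3,4,5} D(W)={3,4,6}: X {1,2,3,4,5}->{1,2,3,4}
So after all 3 constraints: D(X) = {1,2,3,4}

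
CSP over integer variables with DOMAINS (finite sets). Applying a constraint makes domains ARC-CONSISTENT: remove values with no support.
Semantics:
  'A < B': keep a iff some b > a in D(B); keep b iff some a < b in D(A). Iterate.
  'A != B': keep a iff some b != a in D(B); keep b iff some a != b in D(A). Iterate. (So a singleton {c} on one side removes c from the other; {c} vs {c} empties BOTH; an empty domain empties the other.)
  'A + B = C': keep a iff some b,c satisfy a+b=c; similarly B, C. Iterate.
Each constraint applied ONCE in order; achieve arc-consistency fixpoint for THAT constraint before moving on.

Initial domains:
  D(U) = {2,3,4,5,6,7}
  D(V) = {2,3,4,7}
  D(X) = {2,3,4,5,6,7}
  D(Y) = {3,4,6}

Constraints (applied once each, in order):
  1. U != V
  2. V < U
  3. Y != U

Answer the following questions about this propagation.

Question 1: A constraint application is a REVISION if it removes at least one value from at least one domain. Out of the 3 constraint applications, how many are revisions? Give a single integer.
Constraint 1 (U != V) on D(U)={2,3,4,5,6,7} D(V)={2,3,4,7}: no change => not a revision
Constraint 2 (V < U) on D(V)={2,3,4,7} D(U)={2,3,4,5,6,7}: V {2,3,4,7}->{2,3,4}; U {2,3,4,5,6,7}->{3,4,5,6,7} => REVISION
Constraint 3 (Y != U) on D(Y)={3,4,6} D(U)={3,4,5,6,7}: no change => not a revision
Total revisions = 1

Answer: 1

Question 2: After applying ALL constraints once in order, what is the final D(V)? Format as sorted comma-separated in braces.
Constraint 1 (U != V) on D(U)={2,3,4,5,6,7} D(V)={2,3,4,7}: no change
Constraint 2 (V < U) on D(V)={2,3,4,7} D(U)={2,3,4,5,6,7}: V {2,3,4,7}->{2,3,4}; U {2,3,4,5,6,7}->{3,4,5,6,7}
Constraint 3 (Y != U) on D(Y)={3,4,6} D(U)={3,4,5,6,7}: no change
So after all 3 constraints: D(V) = {2,3,4}

Answer: {2,3,4}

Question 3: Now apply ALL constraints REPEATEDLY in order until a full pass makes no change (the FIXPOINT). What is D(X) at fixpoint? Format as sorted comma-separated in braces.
pass 0 (initial): D(X)={2,3,4,5,6,7}
pass 1: U {2,3,4,5,6,7}->{3,4,5,6,7}; V {2,3,4,7}->{2,3,4}
pass 2: no change
Fixpoint after 2 passes: D(X) = {2,3,4,5,6,7}

Answer: {2,3,4,5,6,7}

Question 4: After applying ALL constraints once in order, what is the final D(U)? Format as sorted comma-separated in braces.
Constraint 1 (U != V) on D(U)={2,3,4,5,6,7} D(V)={2,3,4,7}: no change
Constraint 2 (V < U) on D(V)={2,3,4,7} D(U)={2,3,4,5,6,7}: V {2,3,4,7}->{2,3,4}; U {2,3,4,5,6,7}->{3,4,5,6,7}
Constraint 3 (Y != U) on D(Y)={3,4,6} D(U)={3,4,5,6,7}: no change
So after all 3 constraints: D(U) = {3,4,5,6,7}

Answer: {3,4,5,6,7}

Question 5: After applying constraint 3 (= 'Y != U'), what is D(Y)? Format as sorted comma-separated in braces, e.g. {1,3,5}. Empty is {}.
Answer: {3,4,6}

Derivation:
Constraint 1 (U != V) on D(U)={2,3,4,5,6,7} D(V)={2,3,4,7}: no change
Constraint 2 (V < U) on D(V)={2,3,4,7} D(U)={2,3,4,5,6,7}: V {2,3,4,7}->{2,3,4}; U {2,3,4,5,6,7}->{3,4,5,6,7}
Constraint 3 (Y != U) on D(Y)={3,4,6} D(U)={3,4,5,6,7}: no change
So after constraint 3: D(Y) = {3,4,6}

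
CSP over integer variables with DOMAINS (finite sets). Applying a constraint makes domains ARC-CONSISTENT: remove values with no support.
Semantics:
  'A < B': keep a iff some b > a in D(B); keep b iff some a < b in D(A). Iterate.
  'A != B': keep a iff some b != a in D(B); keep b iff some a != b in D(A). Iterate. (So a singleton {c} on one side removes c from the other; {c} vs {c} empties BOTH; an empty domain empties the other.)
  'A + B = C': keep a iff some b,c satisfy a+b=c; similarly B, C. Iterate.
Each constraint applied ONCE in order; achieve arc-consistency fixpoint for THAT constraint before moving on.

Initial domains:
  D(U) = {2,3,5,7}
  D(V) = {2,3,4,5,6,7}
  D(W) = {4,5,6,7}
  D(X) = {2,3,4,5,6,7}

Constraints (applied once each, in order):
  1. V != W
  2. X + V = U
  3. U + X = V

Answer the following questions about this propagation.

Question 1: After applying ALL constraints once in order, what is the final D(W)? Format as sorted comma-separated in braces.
Constraint 1 (V != W) on D(V)={2,3,4,5,6,7} D(W)={4,5,6,7}: no change
Constraint 2 (X + V = U) on D(X)={2,3,4,5,6,7} D(V)={2,3,4,5,6,7} D(U)={2,3,5,7}: X {2,3,4,5,6,7}->{2,3,4,5}; V {2,3,4,5,6,7}->{2,3,4,5}; U {2,3,5,7}->{5,7}
Constraint 3 (U + X = V) on D(U)={5,7} D(X)={2,3,4,5} D(V)={2,3,4,5}: U {5,7}->{}; X {2,3,4,5}->{}; V {2,3,4,5}->{}
So after all 3 constraints: D(W) = {4,5,6,7}

Answer: {4,5,6,7}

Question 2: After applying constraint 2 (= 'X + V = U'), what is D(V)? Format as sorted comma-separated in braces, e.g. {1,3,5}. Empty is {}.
Answer: {2,3,4,5}

Derivation:
Constraint 1 (V != W) on D(V)={2,3,4,5,6,7} D(W)={4,5,6,7}: no change
Constraint 2 (X + V = U) on D(X)={2,3,4,5,6,7} D(V)={2,3,4,5,6,7} D(U)={2,3,5,7}: X {2,3,4,5,6,7}->{2,3,4,5}; V {2,3,4,5,6,7}->{2,3,4,5}; U {2,3,5,7}->{5,7}
So after constraint 2: D(V) = {2,3,4,5}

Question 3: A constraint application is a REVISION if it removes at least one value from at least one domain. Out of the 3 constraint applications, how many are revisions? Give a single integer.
Constraint 1 (V != W) on D(V)={2,3,4,5,6,7} D(W)={4,5,6,7}: no change => not a revision
Constraint 2 (X + V = U) on D(X)={2,3,4,5,6,7} D(V)={2,3,4,5,6,7} D(U)={2,3,5,7}: X {2,3,4,5,6,7}->{2,3,4,5}; V {2,3,4,5,6,7}->{2,3,4,5}; U {2,3,5,7}->{5,7} => REVISION
Constraint 3 (U + X = V) on D(U)={5,7} D(X)={2,3,4,5} D(V)={2,3,4,5}: U {5,7}->{}; X {2,3,4,5}->{}; V {2,3,4,5}->{} => REVISION
Total revisions = 2

Answer: 2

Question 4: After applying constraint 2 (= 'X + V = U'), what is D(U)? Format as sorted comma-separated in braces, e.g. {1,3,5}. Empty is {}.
Answer: {5,7}

Derivation:
Constraint 1 (V != W) on D(V)={2,3,4,5,6,7} D(W)={4,5,6,7}: no change
Constraint 2 (X + V = U) on D(X)={2,3,4,5,6,7} D(V)={2,3,4,5,6,7} D(U)={2,3,5,7}: X {2,3,4,5,6,7}->{2,3,4,5}; V {2,3,4,5,6,7}->{2,3,4,5}; U {2,3,5,7}->{5,7}
So after constraint 2: D(U) = {5,7}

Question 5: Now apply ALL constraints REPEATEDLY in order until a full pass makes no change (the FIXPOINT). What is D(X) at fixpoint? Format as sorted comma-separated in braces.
pass 0 (initial): D(X)={2,3,4,5,6,7}
pass 1: U {2,3,5,7}->{}; V {2,3,4,5,6,7}->{}; X {2,3,4,5,6,7}->{}
pass 2: W {4,5,6,7}->{}
pass 3: no change
Fixpoint after 3 passes: D(X) = {}

Answer: {}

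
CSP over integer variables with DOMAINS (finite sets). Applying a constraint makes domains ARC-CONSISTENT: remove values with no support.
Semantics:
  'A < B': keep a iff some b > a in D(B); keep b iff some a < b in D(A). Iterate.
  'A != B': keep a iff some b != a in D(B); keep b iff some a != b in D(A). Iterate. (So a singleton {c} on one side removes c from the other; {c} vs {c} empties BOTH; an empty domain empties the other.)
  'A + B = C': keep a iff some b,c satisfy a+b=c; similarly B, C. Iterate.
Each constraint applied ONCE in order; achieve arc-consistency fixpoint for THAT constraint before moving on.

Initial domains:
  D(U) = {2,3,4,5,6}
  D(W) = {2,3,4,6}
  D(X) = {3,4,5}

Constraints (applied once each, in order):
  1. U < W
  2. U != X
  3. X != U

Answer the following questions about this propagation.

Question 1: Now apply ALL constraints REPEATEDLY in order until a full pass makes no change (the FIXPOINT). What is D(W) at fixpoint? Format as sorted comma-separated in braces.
Answer: {3,4,6}

Derivation:
pass 0 (initial): D(W)={2,3,4,6}
pass 1: U {2,3,4,5,6}->{2,3,4,5}; W {2,3,4,6}->{3,4,6}
pass 2: no change
Fixpoint after 2 passes: D(W) = {3,4,6}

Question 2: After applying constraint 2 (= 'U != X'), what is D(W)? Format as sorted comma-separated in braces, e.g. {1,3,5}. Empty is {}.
Constraint 1 (U < W) on D(U)={2,3,4,5,6} D(W)={2,3,4,6}: U {2,3,4,5,6}->{2,3,4,5}; W {2,3,4,6}->{3,4,6}
Constraint 2 (U != X) on D(U)={2,3,4,5} D(X)={3,4,5}: no change
So after constraint 2: D(W) = {3,4,6}

Answer: {3,4,6}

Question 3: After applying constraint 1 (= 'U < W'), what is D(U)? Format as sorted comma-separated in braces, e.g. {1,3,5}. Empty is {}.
Answer: {2,3,4,5}

Derivation:
Constraint 1 (U < W) on D(U)={2,3,4,5,6} D(W)={2,3,4,6}: U {2,3,4,5,6}->{2,3,4,5}; W {2,3,4,6}->{3,4,6}
So after constraint 1: D(U) = {2,3,4,5}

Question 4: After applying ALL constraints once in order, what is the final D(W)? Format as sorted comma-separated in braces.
Answer: {3,4,6}

Derivation:
Constraint 1 (U < W) on D(U)={2,3,4,5,6} D(W)={2,3,4,6}: U {2,3,4,5,6}->{2,3,4,5}; W {2,3,4,6}->{3,4,6}
Constraint 2 (U != X) on D(U)={2,3,4,5} D(X)={3,4,5}: no change
Constraint 3 (X != U) on D(X)={3,4,5} D(U)={2,3,4,5}: no change
So after all 3 constraints: D(W) = {3,4,6}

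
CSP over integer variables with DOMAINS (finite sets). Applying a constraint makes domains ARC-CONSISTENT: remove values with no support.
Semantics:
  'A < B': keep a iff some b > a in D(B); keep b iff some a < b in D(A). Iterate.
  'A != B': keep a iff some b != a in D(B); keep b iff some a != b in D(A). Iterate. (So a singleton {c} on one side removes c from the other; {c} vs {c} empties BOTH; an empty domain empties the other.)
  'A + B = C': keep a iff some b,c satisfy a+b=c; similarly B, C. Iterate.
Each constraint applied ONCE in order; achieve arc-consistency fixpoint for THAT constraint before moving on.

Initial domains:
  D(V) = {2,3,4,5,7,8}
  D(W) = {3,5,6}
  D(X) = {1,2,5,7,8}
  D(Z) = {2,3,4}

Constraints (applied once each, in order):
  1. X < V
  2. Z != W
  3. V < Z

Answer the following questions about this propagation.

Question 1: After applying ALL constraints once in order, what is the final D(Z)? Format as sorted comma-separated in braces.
Constraint 1 (X < V) on D(X)={1,2,5,7,8} D(V)={2,3,4,5,7,8}: X {1,2,5,7,8}->{1,2,5,7}
Constraint 2 (Z != W) on D(Z)={2,3,4} D(W)={3,5,6}: no change
Constraint 3 (V < Z) on D(V)={2,3,4,5,7,8} D(Z)={2,3,4}: V {2,3,4,5,7,8}->{2,3}; Z {2,3,4}->{3,4}
So after all 3 constraints: D(Z) = {3,4}

Answer: {3,4}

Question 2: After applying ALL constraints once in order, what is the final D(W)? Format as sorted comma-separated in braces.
Constraint 1 (X < V) on D(X)={1,2,5,7,8} D(V)={2,3,4,5,7,8}: X {1,2,5,7,8}->{1,2,5,7}
Constraint 2 (Z != W) on D(Z)={2,3,4} D(W)={3,5,6}: no change
Constraint 3 (V < Z) on D(V)={2,3,4,5,7,8} D(Z)={2,3,4}: V {2,3,4,5,7,8}->{2,3}; Z {2,3,4}->{3,4}
So after all 3 constraints: D(W) = {3,5,6}

Answer: {3,5,6}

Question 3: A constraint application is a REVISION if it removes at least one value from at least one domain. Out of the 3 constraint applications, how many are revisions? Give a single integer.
Answer: 2

Derivation:
Constraint 1 (X < V) on D(X)={1,2,5,7,8} D(V)={2,3,4,5,7,8}: X {1,2,5,7,8}->{1,2,5,7} => REVISION
Constraint 2 (Z != W) on D(Z)={2,3,4} D(W)={3,5,6}: no change => not a revision
Constraint 3 (V < Z) on D(V)={2,3,4,5,7,8} D(Z)={2,3,4}: V {2,3,4,5,7,8}->{2,3}; Z {2,3,4}->{3,4} => REVISION
Total revisions = 2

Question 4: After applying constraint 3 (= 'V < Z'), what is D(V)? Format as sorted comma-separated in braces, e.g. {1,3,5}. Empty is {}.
Constraint 1 (X < V) on D(X)={1,2,5,7,8} D(V)={2,3,4,5,7,8}: X {1,2,5,7,8}->{1,2,5,7}
Constraint 2 (Z != W) on D(Z)={2,3,4} D(W)={3,5,6}: no change
Constraint 3 (V < Z) on D(V)={2,3,4,5,7,8} D(Z)={2,3,4}: V {2,3,4,5,7,8}->{2,3}; Z {2,3,4}->{3,4}
So after constraint 3: D(V) = {2,3}

Answer: {2,3}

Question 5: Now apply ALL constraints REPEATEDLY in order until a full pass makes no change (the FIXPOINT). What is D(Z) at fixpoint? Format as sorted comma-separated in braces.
pass 0 (initial): D(Z)={2,3,4}
pass 1: V {2,3,4,5,7,8}->{2,3}; X {1,2,5,7,8}->{1,2,5,7}; Z {2,3,4}->{3,4}
pass 2: X {1,2,5,7}->{1,2}
pass 3: no change
Fixpoint after 3 passes: D(Z) = {3,4}

Answer: {3,4}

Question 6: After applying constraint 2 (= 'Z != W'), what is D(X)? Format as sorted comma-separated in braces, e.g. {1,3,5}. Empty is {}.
Constraint 1 (X < V) on D(X)={1,2,5,7,8} D(V)={2,3,4,5,7,8}: X {1,2,5,7,8}->{1,2,5,7}
Constraint 2 (Z != W) on D(Z)={2,3,4} D(W)={3,5,6}: no change
So after constraint 2: D(X) = {1,2,5,7}

Answer: {1,2,5,7}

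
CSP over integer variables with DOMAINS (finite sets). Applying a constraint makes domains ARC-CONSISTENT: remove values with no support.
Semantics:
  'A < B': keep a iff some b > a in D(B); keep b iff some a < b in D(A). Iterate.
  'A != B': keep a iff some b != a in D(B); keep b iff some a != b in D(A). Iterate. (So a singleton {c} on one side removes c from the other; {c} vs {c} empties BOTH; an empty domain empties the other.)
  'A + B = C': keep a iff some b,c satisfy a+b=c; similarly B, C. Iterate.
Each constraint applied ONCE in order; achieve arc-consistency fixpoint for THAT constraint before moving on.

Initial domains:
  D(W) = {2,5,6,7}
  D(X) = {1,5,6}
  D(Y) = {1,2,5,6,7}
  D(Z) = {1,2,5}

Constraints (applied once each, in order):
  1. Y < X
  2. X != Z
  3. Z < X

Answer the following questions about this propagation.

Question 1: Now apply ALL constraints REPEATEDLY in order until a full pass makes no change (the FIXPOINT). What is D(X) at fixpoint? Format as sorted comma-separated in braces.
pass 0 (initial): D(X)={1,5,6}
pass 1: X {1,5,6}->{5,6}; Y {1,2,5,6,7}->{1,2,5}
pass 2: no change
Fixpoint after 2 passes: D(X) = {5,6}

Answer: {5,6}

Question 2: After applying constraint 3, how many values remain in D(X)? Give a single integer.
Constraint 1 (Y < X) on D(Y)={1,2,5,6,7} D(X)={1,5,6}: Y {1,2,5,6,7}->{1,2,5}; X {1,5,6}->{5,6}
Constraint 2 (X != Z) on D(X)={5,6} D(Z)={1,2,5}: no change
Constraint 3 (Z < X) on D(Z)={1,2,5} D(X)={5,6}: no change
So after constraint 3: D(X)={5,6}, size = 2

Answer: 2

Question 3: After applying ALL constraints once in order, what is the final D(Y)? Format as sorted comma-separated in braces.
Constraint 1 (Y < X) on D(Y)={1,2,5,6,7} D(X)={1,5,6}: Y {1,2,5,6,7}->{1,2,5}; X {1,5,6}->{5,6}
Constraint 2 (X != Z) on D(X)={5,6} D(Z)={1,2,5}: no change
Constraint 3 (Z < X) on D(Z)={1,2,5} D(X)={5,6}: no change
So after all 3 constraints: D(Y) = {1,2,5}

Answer: {1,2,5}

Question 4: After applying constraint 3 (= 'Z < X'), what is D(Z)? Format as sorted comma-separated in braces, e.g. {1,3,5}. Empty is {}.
Constraint 1 (Y < X) on D(Y)={1,2,5,6,7} D(X)={1,5,6}: Y {1,2,5,6,7}->{1,2,5}; X {1,5,6}->{5,6}
Constraint 2 (X != Z) on D(X)={5,6} D(Z)={1,2,5}: no change
Constraint 3 (Z < X) on D(Z)={1,2,5} D(X)={5,6}: no change
So after constraint 3: D(Z) = {1,2,5}

Answer: {1,2,5}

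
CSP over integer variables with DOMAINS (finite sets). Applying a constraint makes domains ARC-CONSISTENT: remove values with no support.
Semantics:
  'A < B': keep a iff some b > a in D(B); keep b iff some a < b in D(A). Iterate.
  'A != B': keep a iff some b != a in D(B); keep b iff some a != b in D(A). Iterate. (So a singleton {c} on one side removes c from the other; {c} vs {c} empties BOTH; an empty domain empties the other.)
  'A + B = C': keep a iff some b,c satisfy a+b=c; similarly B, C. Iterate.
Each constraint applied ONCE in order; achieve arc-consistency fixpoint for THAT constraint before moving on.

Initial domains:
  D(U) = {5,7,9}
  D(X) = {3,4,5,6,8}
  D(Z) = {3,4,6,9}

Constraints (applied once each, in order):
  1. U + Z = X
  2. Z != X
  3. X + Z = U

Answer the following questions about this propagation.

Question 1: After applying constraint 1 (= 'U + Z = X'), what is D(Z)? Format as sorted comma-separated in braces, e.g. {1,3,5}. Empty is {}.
Answer: {3}

Derivation:
Constraint 1 (U + Z = X) on D(U)={5,7,9} D(Z)={3,4,6,9} D(X)={3,4,5,6,8}: U {5,7,9}->{5}; Z {3,4,6,9}->{3}; X {3,4,5,6,8}->{8}
So after constraint 1: D(Z) = {3}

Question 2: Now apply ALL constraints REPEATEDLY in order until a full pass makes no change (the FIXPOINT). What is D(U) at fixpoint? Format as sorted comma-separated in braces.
pass 0 (initial): D(U)={5,7,9}
pass 1: U {5,7,9}->{}; X {3,4,5,6,8}->{}; Z {3,4,6,9}->{}
pass 2: no change
Fixpoint after 2 passes: D(U) = {}

Answer: {}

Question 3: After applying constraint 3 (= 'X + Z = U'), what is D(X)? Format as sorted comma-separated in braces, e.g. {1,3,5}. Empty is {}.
Constraint 1 (U + Z = X) on D(U)={5,7,9} D(Z)={3,4,6,9} D(X)={3,4,5,6,8}: U {5,7,9}->{5}; Z {3,4,6,9}->{3}; X {3,4,5,6,8}->{8}
Constraint 2 (Z != X) on D(Z)={3} D(X)={8}: no change
Constraint 3 (X + Z = U) on D(X)={8} D(Z)={3} D(U)={5}: X {8}->{}; Z {3}->{}; U {5}->{}
So after constraint 3: D(X) = {}

Answer: {}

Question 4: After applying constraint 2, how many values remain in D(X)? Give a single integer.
Answer: 1

Derivation:
Constraint 1 (U + Z = X) on D(U)={5,7,9} D(Z)={3,4,6,9} D(X)={3,4,5,6,8}: U {5,7,9}->{5}; Z {3,4,6,9}->{3}; X {3,4,5,6,8}->{8}
Constraint 2 (Z != X) on D(Z)={3} D(X)={8}: no change
So after constraint 2: D(X)={8}, size = 1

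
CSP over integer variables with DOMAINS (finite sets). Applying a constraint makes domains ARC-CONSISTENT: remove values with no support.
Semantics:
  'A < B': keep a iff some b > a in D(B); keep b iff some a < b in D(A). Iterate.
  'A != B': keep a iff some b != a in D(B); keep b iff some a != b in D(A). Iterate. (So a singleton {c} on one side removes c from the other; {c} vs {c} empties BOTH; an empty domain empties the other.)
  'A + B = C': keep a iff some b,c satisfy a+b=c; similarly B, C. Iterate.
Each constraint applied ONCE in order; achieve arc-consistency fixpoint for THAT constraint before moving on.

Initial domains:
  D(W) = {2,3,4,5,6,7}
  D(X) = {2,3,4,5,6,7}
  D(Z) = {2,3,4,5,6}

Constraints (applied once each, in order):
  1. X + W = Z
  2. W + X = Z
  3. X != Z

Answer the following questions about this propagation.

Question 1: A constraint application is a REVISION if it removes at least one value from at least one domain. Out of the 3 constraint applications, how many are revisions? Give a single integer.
Answer: 1

Derivation:
Constraint 1 (X + W = Z) on D(X)={2,3,4,5,6,7} D(W)={2,3,4,5,6,7} D(Z)={2,3,4,5,6}: X {2,3,4,5,6,7}->{2,3,4}; W {2,3,4,5,6,7}->{2,3,4}; Z {2,3,4,5,6}->{4,5,6} => REVISION
Constraint 2 (W + X = Z) on D(W)={2,3,4} D(X)={2,3,4} D(Z)={4,5,6}: no change => not a revision
Constraint 3 (X != Z) on D(X)={2,3,4} D(Z)={4,5,6}: no change => not a revision
Total revisions = 1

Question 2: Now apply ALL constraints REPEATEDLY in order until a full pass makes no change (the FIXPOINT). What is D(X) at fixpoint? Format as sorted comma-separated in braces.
Answer: {2,3,4}

Derivation:
pass 0 (initial): D(X)={2,3,4,5,6,7}
pass 1: W {2,3,4,5,6,7}->{2,3,4}; X {2,3,4,5,6,7}->{2,3,4}; Z {2,3,4,5,6}->{4,5,6}
pass 2: no change
Fixpoint after 2 passes: D(X) = {2,3,4}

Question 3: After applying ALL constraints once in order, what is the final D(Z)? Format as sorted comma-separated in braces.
Constraint 1 (X + W = Z) on D(X)={2,3,4,5,6,7} D(W)={2,3,4,5,6,7} D(Z)={2,3,4,5,6}: X {2,3,4,5,6,7}->{2,3,4}; W {2,3,4,5,6,7}->{2,3,4}; Z {2,3,4,5,6}->{4,5,6}
Constraint 2 (W + X = Z) on D(W)={2,3,4} D(X)={2,3,4} D(Z)={4,5,6}: no change
Constraint 3 (X != Z) on D(X)={2,3,4} D(Z)={4,5,6}: no change
So after all 3 constraints: D(Z) = {4,5,6}

Answer: {4,5,6}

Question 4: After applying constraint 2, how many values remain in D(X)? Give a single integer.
Answer: 3

Derivation:
Constraint 1 (X + W = Z) on D(X)={2,3,4,5,6,7} D(W)={2,3,4,5,6,7} D(Z)={2,3,4,5,6}: X {2,3,4,5,6,7}->{2,3,4}; W {2,3,4,5,6,7}->{2,3,4}; Z {2,3,4,5,6}->{4,5,6}
Constraint 2 (W + X = Z) on D(W)={2,3,4} D(X)={2,3,4} D(Z)={4,5,6}: no change
So after constraint 2: D(X)={2,3,4}, size = 3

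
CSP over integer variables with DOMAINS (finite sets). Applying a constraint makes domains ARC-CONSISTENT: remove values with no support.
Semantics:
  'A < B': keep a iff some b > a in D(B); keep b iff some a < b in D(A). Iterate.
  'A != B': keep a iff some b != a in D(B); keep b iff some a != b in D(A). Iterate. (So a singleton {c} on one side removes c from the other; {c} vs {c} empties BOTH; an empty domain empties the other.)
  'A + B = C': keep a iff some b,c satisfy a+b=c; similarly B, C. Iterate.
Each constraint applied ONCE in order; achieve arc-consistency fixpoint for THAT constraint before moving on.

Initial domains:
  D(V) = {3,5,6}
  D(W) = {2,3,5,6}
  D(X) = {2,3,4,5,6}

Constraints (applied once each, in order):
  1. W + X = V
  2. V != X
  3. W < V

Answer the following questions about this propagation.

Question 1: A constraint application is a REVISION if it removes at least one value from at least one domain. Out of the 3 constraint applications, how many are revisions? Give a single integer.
Answer: 1

Derivation:
Constraint 1 (W + X = V) on D(W)={2,3,5,6} D(X)={2,3,4,5,6} D(V)={3,5,6}: W {2,3,5,6}->{2,3}; X {2,3,4,5,6}->{2,3,4}; V {3,5,6}->{5,6} => REVISION
Constraint 2 (V != X) on D(V)={5,6} D(X)={2,3,4}: no change => not a revision
Constraint 3 (W < V) on D(W)={2,3} D(V)={5,6}: no change => not a revision
Total revisions = 1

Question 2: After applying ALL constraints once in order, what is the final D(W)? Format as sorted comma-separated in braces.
Answer: {2,3}

Derivation:
Constraint 1 (W + X = V) on D(W)={2,3,5,6} D(X)={2,3,4,5,6} D(V)={3,5,6}: W {2,3,5,6}->{2,3}; X {2,3,4,5,6}->{2,3,4}; V {3,5,6}->{5,6}
Constraint 2 (V != X) on D(V)={5,6} D(X)={2,3,4}: no change
Constraint 3 (W < V) on D(W)={2,3} D(V)={5,6}: no change
So after all 3 constraints: D(W) = {2,3}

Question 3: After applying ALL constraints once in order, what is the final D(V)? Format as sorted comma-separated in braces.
Answer: {5,6}

Derivation:
Constraint 1 (W + X = V) on D(W)={2,3,5,6} D(X)={2,3,4,5,6} D(V)={3,5,6}: W {2,3,5,6}->{2,3}; X {2,3,4,5,6}->{2,3,4}; V {3,5,6}->{5,6}
Constraint 2 (V != X) on D(V)={5,6} D(X)={2,3,4}: no change
Constraint 3 (W < V) on D(W)={2,3} D(V)={5,6}: no change
So after all 3 constraints: D(V) = {5,6}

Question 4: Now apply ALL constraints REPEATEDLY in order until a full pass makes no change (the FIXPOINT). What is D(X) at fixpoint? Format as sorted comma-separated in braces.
Answer: {2,3,4}

Derivation:
pass 0 (initial): D(X)={2,3,4,5,6}
pass 1: V {3,5,6}->{5,6}; W {2,3,5,6}->{2,3}; X {2,3,4,5,6}->{2,3,4}
pass 2: no change
Fixpoint after 2 passes: D(X) = {2,3,4}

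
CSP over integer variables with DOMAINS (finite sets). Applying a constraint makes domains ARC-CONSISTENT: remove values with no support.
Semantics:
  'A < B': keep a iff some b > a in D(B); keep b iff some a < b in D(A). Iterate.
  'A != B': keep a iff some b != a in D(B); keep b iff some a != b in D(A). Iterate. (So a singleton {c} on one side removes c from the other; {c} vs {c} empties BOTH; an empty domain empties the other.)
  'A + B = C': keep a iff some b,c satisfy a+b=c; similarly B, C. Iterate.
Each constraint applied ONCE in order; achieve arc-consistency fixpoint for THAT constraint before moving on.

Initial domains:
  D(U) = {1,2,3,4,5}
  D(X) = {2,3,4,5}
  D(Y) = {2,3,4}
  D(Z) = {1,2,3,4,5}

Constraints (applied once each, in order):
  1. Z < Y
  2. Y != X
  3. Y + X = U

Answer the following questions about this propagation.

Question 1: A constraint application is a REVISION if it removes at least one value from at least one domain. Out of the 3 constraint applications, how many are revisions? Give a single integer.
Answer: 2

Derivation:
Constraint 1 (Z < Y) on D(Z)={1,2,3,4,5} D(Y)={2,3,4}: Z {1,2,3,4,5}->{1,2,3} => REVISION
Constraint 2 (Y != X) on D(Y)={2,3,4} D(X)={2,3,4,5}: no change => not a revision
Constraint 3 (Y + X = U) on D(Y)={2,3,4} D(X)={2,3,4,5} D(U)={1,2,3,4,5}: Y {2,3,4}->{2,3}; X {2,3,4,5}->{2,3}; U {1,2,3,4,5}->{4,5} => REVISION
Total revisions = 2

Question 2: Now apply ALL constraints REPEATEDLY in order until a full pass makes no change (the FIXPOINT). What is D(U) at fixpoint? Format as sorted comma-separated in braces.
pass 0 (initial): D(U)={1,2,3,4,5}
pass 1: U {1,2,3,4,5}->{4,5}; X {2,3,4,5}->{2,3}; Y {2,3,4}->{2,3}; Z {1,2,3,4,5}->{1,2,3}
pass 2: Z {1,2,3}->{1,2}
pass 3: no change
Fixpoint after 3 passes: D(U) = {4,5}

Answer: {4,5}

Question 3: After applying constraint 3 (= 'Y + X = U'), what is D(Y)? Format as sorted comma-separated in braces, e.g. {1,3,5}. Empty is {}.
Constraint 1 (Z < Y) on D(Z)={1,2,3,4,5} D(Y)={2,3,4}: Z {1,2,3,4,5}->{1,2,3}
Constraint 2 (Y != X) on D(Y)={2,3,4} D(X)={2,3,4,5}: no change
Constraint 3 (Y + X = U) on D(Y)={2,3,4} D(X)={2,3,4,5} D(U)={1,2,3,4,5}: Y {2,3,4}->{2,3}; X {2,3,4,5}->{2,3}; U {1,2,3,4,5}->{4,5}
So after constraint 3: D(Y) = {2,3}

Answer: {2,3}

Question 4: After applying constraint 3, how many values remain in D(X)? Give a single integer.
Answer: 2

Derivation:
Constraint 1 (Z < Y) on D(Z)={1,2,3,4,5} D(Y)={2,3,4}: Z {1,2,3,4,5}->{1,2,3}
Constraint 2 (Y != X) on D(Y)={2,3,4} D(X)={2,3,4,5}: no change
Constraint 3 (Y + X = U) on D(Y)={2,3,4} D(X)={2,3,4,5} D(U)={1,2,3,4,5}: Y {2,3,4}->{2,3}; X {2,3,4,5}->{2,3}; U {1,2,3,4,5}->{4,5}
So after constraint 3: D(X)={2,3}, size = 2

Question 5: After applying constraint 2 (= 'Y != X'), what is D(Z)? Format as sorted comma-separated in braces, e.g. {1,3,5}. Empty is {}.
Answer: {1,2,3}

Derivation:
Constraint 1 (Z < Y) on D(Z)={1,2,3,4,5} D(Y)={2,3,4}: Z {1,2,3,4,5}->{1,2,3}
Constraint 2 (Y != X) on D(Y)={2,3,4} D(X)={2,3,4,5}: no change
So after constraint 2: D(Z) = {1,2,3}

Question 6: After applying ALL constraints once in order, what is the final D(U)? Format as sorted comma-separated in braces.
Constraint 1 (Z < Y) on D(Z)={1,2,3,4,5} D(Y)={2,3,4}: Z {1,2,3,4,5}->{1,2,3}
Constraint 2 (Y != X) on D(Y)={2,3,4} D(X)={2,3,4,5}: no change
Constraint 3 (Y + X = U) on D(Y)={2,3,4} D(X)={2,3,4,5} D(U)={1,2,3,4,5}: Y {2,3,4}->{2,3}; X {2,3,4,5}->{2,3}; U {1,2,3,4,5}->{4,5}
So after all 3 constraints: D(U) = {4,5}

Answer: {4,5}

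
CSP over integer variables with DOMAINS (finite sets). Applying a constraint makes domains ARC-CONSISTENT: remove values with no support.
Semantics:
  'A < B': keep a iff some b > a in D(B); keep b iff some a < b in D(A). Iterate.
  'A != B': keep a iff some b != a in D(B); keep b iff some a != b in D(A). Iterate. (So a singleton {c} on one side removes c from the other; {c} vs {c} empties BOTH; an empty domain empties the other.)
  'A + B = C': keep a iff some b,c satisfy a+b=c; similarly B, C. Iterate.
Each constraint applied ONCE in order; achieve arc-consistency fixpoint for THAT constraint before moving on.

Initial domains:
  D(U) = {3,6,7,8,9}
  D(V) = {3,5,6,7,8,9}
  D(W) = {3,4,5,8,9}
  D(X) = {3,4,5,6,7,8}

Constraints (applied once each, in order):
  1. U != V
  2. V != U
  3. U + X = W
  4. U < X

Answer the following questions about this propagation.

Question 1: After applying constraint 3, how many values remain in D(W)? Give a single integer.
Answer: 2

Derivation:
Constraint 1 (U != V) on D(U)={3,6,7,8,9} D(V)={3,5,6,7,8,9}: no change
Constraint 2 (V != U) on D(V)={3,5,6,7,8,9} D(U)={3,6,7,8,9}: no change
Constraint 3 (U + X = W) on D(U)={3,6,7,8,9} D(X)={3,4,5,6,7,8} D(W)={3,4,5,8,9}: U {3,6,7,8,9}->{3,6}; X {3,4,5,6,7,8}->{3,5,6}; W {3,4,5,8,9}->{8,9}
So after constraint 3: D(W)={8,9}, size = 2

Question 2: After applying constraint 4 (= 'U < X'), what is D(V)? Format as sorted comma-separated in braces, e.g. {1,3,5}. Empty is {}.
Constraint 1 (U != V) on D(U)={3,6,7,8,9} D(V)={3,5,6,7,8,9}: no change
Constraint 2 (V != U) on D(V)={3,5,6,7,8,9} D(U)={3,6,7,8,9}: no change
Constraint 3 (U + X = W) on D(U)={3,6,7,8,9} D(X)={3,4,5,6,7,8} D(W)={3,4,5,8,9}: U {3,6,7,8,9}->{3,6}; X {3,4,5,6,7,8}->{3,5,6}; W {3,4,5,8,9}->{8,9}
Constraint 4 (U < X) on D(U)={3,6} D(X)={3,5,6}: U {3,6}->{3}; X {3,5,6}->{5,6}
So after constraint 4: D(V) = {3,5,6,7,8,9}

Answer: {3,5,6,7,8,9}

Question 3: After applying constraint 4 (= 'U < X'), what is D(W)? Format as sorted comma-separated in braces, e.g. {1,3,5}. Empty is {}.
Constraint 1 (U != V) on D(U)={3,6,7,8,9} D(V)={3,5,6,7,8,9}: no change
Constraint 2 (V != U) on D(V)={3,5,6,7,8,9} D(U)={3,6,7,8,9}: no change
Constraint 3 (U + X = W) on D(U)={3,6,7,8,9} D(X)={3,4,5,6,7,8} D(W)={3,4,5,8,9}: U {3,6,7,8,9}->{3,6}; X {3,4,5,6,7,8}->{3,5,6}; W {3,4,5,8,9}->{8,9}
Constraint 4 (U < X) on D(U)={3,6} D(X)={3,5,6}: U {3,6}->{3}; X {3,5,6}->{5,6}
So after constraint 4: D(W) = {8,9}

Answer: {8,9}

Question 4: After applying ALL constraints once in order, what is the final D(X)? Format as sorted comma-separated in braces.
Answer: {5,6}

Derivation:
Constraint 1 (U != V) on D(U)={3,6,7,8,9} D(V)={3,5,6,7,8,9}: no change
Constraint 2 (V != U) on D(V)={3,5,6,7,8,9} D(U)={3,6,7,8,9}: no change
Constraint 3 (U + X = W) on D(U)={3,6,7,8,9} D(X)={3,4,5,6,7,8} D(W)={3,4,5,8,9}: U {3,6,7,8,9}->{3,6}; X {3,4,5,6,7,8}->{3,5,6}; W {3,4,5,8,9}->{8,9}
Constraint 4 (U < X) on D(U)={3,6} D(X)={3,5,6}: U {3,6}->{3}; X {3,5,6}->{5,6}
So after all 4 constraints: D(X) = {5,6}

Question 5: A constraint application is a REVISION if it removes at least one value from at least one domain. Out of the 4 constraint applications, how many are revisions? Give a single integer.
Answer: 2

Derivation:
Constraint 1 (U != V) on D(U)={3,6,7,8,9} D(V)={3,5,6,7,8,9}: no change => not a revision
Constraint 2 (V != U) on D(V)={3,5,6,7,8,9} D(U)={3,6,7,8,9}: no change => not a revision
Constraint 3 (U + X = W) on D(U)={3,6,7,8,9} D(X)={3,4,5,6,7,8} D(W)={3,4,5,8,9}: U {3,6,7,8,9}->{3,6}; X {3,4,5,6,7,8}->{3,5,6}; W {3,4,5,8,9}->{8,9} => REVISION
Constraint 4 (U < X) on D(U)={3,6} D(X)={3,5,6}: U {3,6}->{3}; X {3,5,6}->{5,6} => REVISION
Total revisions = 2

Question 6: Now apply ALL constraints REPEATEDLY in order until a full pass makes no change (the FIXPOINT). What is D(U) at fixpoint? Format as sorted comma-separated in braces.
pass 0 (initial): D(U)={3,6,7,8,9}
pass 1: U {3,6,7,8,9}->{3}; W {3,4,5,8,9}->{8,9}; X {3,4,5,6,7,8}->{5,6}
pass 2: V {3,5,6,7,8,9}->{5,6,7,8,9}
pass 3: no change
Fixpoint after 3 passes: D(U) = {3}

Answer: {3}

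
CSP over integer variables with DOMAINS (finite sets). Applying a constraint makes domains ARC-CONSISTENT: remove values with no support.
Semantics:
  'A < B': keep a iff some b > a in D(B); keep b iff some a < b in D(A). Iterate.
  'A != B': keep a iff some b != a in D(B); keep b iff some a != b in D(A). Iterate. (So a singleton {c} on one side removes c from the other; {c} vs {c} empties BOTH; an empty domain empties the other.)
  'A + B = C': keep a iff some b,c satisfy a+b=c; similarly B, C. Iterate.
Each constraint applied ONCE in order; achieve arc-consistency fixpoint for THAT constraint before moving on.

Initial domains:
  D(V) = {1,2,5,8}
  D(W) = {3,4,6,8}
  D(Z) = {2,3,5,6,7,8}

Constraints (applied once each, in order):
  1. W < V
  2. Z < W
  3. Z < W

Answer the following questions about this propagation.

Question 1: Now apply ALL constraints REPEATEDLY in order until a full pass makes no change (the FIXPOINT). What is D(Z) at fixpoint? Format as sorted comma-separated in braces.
Answer: {2,3,5}

Derivation:
pass 0 (initial): D(Z)={2,3,5,6,7,8}
pass 1: V {1,2,5,8}->{5,8}; W {3,4,6,8}->{3,4,6}; Z {2,3,5,6,7,8}->{2,3,5}
pass 2: no change
Fixpoint after 2 passes: D(Z) = {2,3,5}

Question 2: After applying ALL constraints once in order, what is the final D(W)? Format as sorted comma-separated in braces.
Constraint 1 (W < V) on D(W)={3,4,6,8} D(V)={1,2,5,8}: W {3,4,6,8}->{3,4,6}; V {1,2,5,8}->{5,8}
Constraint 2 (Z < W) on D(Z)={2,3,5,6,7,8} D(W)={3,4,6}: Z {2,3,5,6,7,8}->{2,3,5}
Constraint 3 (Z < W) on D(Z)={2,3,5} D(W)={3,4,6}: no change
So after all 3 constraints: D(W) = {3,4,6}

Answer: {3,4,6}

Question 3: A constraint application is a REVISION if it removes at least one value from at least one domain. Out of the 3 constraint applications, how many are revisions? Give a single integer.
Constraint 1 (W < V) on D(W)={3,4,6,8} D(V)={1,2,5,8}: W {3,4,6,8}->{3,4,6}; V {1,2,5,8}->{5,8} => REVISION
Constraint 2 (Z < W) on D(Z)={2,3,5,6,7,8} D(W)={3,4,6}: Z {2,3,5,6,7,8}->{2,3,5} => REVISION
Constraint 3 (Z < W) on D(Z)={2,3,5} D(W)={3,4,6}: no change => not a revision
Total revisions = 2

Answer: 2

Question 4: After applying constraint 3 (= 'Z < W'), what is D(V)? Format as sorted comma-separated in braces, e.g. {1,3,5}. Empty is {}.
Constraint 1 (W < V) on D(W)={3,4,6,8} D(V)={1,2,5,8}: W {3,4,6,8}->{3,4,6}; V {1,2,5,8}->{5,8}
Constraint 2 (Z < W) on D(Z)={2,3,5,6,7,8} D(W)={3,4,6}: Z {2,3,5,6,7,8}->{2,3,5}
Constraint 3 (Z < W) on D(Z)={2,3,5} D(W)={3,4,6}: no change
So after constraint 3: D(V) = {5,8}

Answer: {5,8}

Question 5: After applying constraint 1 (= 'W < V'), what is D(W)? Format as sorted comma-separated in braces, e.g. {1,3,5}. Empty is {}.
Constraint 1 (W < V) on D(W)={3,4,6,8} D(V)={1,2,5,8}: W {3,4,6,8}->{3,4,6}; V {1,2,5,8}->{5,8}
So after constraint 1: D(W) = {3,4,6}

Answer: {3,4,6}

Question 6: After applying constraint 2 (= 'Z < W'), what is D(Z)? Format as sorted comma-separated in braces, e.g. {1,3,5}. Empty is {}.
Constraint 1 (W < V) on D(W)={3,4,6,8} D(V)={1,2,5,8}: W {3,4,6,8}->{3,4,6}; V {1,2,5,8}->{5,8}
Constraint 2 (Z < W) on D(Z)={2,3,5,6,7,8} D(W)={3,4,6}: Z {2,3,5,6,7,8}->{2,3,5}
So after constraint 2: D(Z) = {2,3,5}

Answer: {2,3,5}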